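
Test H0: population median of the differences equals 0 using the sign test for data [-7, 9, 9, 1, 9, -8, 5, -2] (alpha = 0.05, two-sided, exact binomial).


Step 1: Discard zero differences. Original n = 8; n_eff = number of nonzero differences = 8.
Nonzero differences (with sign): -7, +9, +9, +1, +9, -8, +5, -2
Step 2: Count signs: positive = 5, negative = 3.
Step 3: Under H0: P(positive) = 0.5, so the number of positives S ~ Bin(8, 0.5).
Step 4: Two-sided exact p-value = sum of Bin(8,0.5) probabilities at or below the observed probability = 0.726562.
Step 5: alpha = 0.05. fail to reject H0.

n_eff = 8, pos = 5, neg = 3, p = 0.726562, fail to reject H0.


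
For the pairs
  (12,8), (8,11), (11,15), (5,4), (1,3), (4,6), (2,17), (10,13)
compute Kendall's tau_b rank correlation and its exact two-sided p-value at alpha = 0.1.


Step 1: Enumerate the 28 unordered pairs (i,j) with i<j and classify each by sign(x_j-x_i) * sign(y_j-y_i).
  (1,2):dx=-4,dy=+3->D; (1,3):dx=-1,dy=+7->D; (1,4):dx=-7,dy=-4->C; (1,5):dx=-11,dy=-5->C
  (1,6):dx=-8,dy=-2->C; (1,7):dx=-10,dy=+9->D; (1,8):dx=-2,dy=+5->D; (2,3):dx=+3,dy=+4->C
  (2,4):dx=-3,dy=-7->C; (2,5):dx=-7,dy=-8->C; (2,6):dx=-4,dy=-5->C; (2,7):dx=-6,dy=+6->D
  (2,8):dx=+2,dy=+2->C; (3,4):dx=-6,dy=-11->C; (3,5):dx=-10,dy=-12->C; (3,6):dx=-7,dy=-9->C
  (3,7):dx=-9,dy=+2->D; (3,8):dx=-1,dy=-2->C; (4,5):dx=-4,dy=-1->C; (4,6):dx=-1,dy=+2->D
  (4,7):dx=-3,dy=+13->D; (4,8):dx=+5,dy=+9->C; (5,6):dx=+3,dy=+3->C; (5,7):dx=+1,dy=+14->C
  (5,8):dx=+9,dy=+10->C; (6,7):dx=-2,dy=+11->D; (6,8):dx=+6,dy=+7->C; (7,8):dx=+8,dy=-4->D
Step 2: C = 18, D = 10, total pairs = 28.
Step 3: tau = (C - D)/(n(n-1)/2) = (18 - 10)/28 = 0.285714.
Step 4: Exact two-sided p-value (enumerate n! = 40320 permutations of y under H0): p = 0.398760.
Step 5: alpha = 0.1. fail to reject H0.

tau_b = 0.2857 (C=18, D=10), p = 0.398760, fail to reject H0.


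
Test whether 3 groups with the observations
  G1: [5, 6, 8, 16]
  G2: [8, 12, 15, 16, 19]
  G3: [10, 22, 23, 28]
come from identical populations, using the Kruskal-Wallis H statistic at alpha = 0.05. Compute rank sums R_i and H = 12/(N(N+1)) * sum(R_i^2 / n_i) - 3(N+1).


Step 1: Combine all N = 13 observations and assign midranks.
sorted (value, group, rank): (5,G1,1), (6,G1,2), (8,G1,3.5), (8,G2,3.5), (10,G3,5), (12,G2,6), (15,G2,7), (16,G1,8.5), (16,G2,8.5), (19,G2,10), (22,G3,11), (23,G3,12), (28,G3,13)
Step 2: Sum ranks within each group.
R_1 = 15 (n_1 = 4)
R_2 = 35 (n_2 = 5)
R_3 = 41 (n_3 = 4)
Step 3: H = 12/(N(N+1)) * sum(R_i^2/n_i) - 3(N+1)
     = 12/(13*14) * (15^2/4 + 35^2/5 + 41^2/4) - 3*14
     = 0.065934 * 721.5 - 42
     = 5.571429.
Step 4: Ties present; correction factor C = 1 - 12/(13^3 - 13) = 0.994505. Corrected H = 5.571429 / 0.994505 = 5.602210.
Step 5: Under H0, H ~ chi^2(2); p-value = 0.060743.
Step 6: alpha = 0.05. fail to reject H0.

H = 5.6022, df = 2, p = 0.060743, fail to reject H0.


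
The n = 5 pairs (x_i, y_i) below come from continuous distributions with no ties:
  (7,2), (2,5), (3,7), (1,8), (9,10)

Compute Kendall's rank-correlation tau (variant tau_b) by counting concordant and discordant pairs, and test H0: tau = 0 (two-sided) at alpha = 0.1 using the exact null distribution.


Step 1: Enumerate the 10 unordered pairs (i,j) with i<j and classify each by sign(x_j-x_i) * sign(y_j-y_i).
  (1,2):dx=-5,dy=+3->D; (1,3):dx=-4,dy=+5->D; (1,4):dx=-6,dy=+6->D; (1,5):dx=+2,dy=+8->C
  (2,3):dx=+1,dy=+2->C; (2,4):dx=-1,dy=+3->D; (2,5):dx=+7,dy=+5->C; (3,4):dx=-2,dy=+1->D
  (3,5):dx=+6,dy=+3->C; (4,5):dx=+8,dy=+2->C
Step 2: C = 5, D = 5, total pairs = 10.
Step 3: tau = (C - D)/(n(n-1)/2) = (5 - 5)/10 = 0.000000.
Step 4: Exact two-sided p-value (enumerate n! = 120 permutations of y under H0): p = 1.000000.
Step 5: alpha = 0.1. fail to reject H0.

tau_b = 0.0000 (C=5, D=5), p = 1.000000, fail to reject H0.


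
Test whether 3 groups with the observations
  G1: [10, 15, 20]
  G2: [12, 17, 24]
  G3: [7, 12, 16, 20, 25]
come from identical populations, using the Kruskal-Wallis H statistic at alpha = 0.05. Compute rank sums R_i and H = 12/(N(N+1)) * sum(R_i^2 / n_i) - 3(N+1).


Step 1: Combine all N = 11 observations and assign midranks.
sorted (value, group, rank): (7,G3,1), (10,G1,2), (12,G2,3.5), (12,G3,3.5), (15,G1,5), (16,G3,6), (17,G2,7), (20,G1,8.5), (20,G3,8.5), (24,G2,10), (25,G3,11)
Step 2: Sum ranks within each group.
R_1 = 15.5 (n_1 = 3)
R_2 = 20.5 (n_2 = 3)
R_3 = 30 (n_3 = 5)
Step 3: H = 12/(N(N+1)) * sum(R_i^2/n_i) - 3(N+1)
     = 12/(11*12) * (15.5^2/3 + 20.5^2/3 + 30^2/5) - 3*12
     = 0.090909 * 400.167 - 36
     = 0.378788.
Step 4: Ties present; correction factor C = 1 - 12/(11^3 - 11) = 0.990909. Corrected H = 0.378788 / 0.990909 = 0.382263.
Step 5: Under H0, H ~ chi^2(2); p-value = 0.826024.
Step 6: alpha = 0.05. fail to reject H0.

H = 0.3823, df = 2, p = 0.826024, fail to reject H0.


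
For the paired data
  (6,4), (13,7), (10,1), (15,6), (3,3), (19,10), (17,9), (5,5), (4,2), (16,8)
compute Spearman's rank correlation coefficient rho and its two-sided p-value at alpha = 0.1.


Step 1: Rank x and y separately (midranks; no ties here).
rank(x): 6->4, 13->6, 10->5, 15->7, 3->1, 19->10, 17->9, 5->3, 4->2, 16->8
rank(y): 4->4, 7->7, 1->1, 6->6, 3->3, 10->10, 9->9, 5->5, 2->2, 8->8
Step 2: d_i = R_x(i) - R_y(i); compute d_i^2.
  (4-4)^2=0, (6-7)^2=1, (5-1)^2=16, (7-6)^2=1, (1-3)^2=4, (10-10)^2=0, (9-9)^2=0, (3-5)^2=4, (2-2)^2=0, (8-8)^2=0
sum(d^2) = 26.
Step 3: rho = 1 - 6*26 / (10*(10^2 - 1)) = 1 - 156/990 = 0.842424.
Step 4: Under H0, t = rho * sqrt((n-2)/(1-rho^2)) = 4.4222 ~ t(8).
Step 5: Two-sided p-value from the t-distribution with 8 df = 0.002220.
Step 6: alpha = 0.1. reject H0.

rho = 0.8424, p = 0.002220, reject H0 at alpha = 0.1.


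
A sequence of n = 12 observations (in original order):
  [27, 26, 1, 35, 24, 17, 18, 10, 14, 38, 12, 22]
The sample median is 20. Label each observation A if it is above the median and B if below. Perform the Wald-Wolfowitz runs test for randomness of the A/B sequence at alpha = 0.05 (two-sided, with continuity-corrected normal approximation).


Step 1: Compute median = 20; label A = above, B = below.
Labels in order: AABAABBBBABA  (n_A = 6, n_B = 6)
Step 2: Count runs R = 7.
Step 3: Under H0 (random ordering), E[R] = 2*n_A*n_B/(n_A+n_B) + 1 = 2*6*6/12 + 1 = 7.0000.
        Var[R] = 2*n_A*n_B*(2*n_A*n_B - n_A - n_B) / ((n_A+n_B)^2 * (n_A+n_B-1)) = 4320/1584 = 2.7273.
        SD[R] = 1.6514.
Step 4: R = E[R], so z = 0 with no continuity correction.
Step 5: Two-sided p-value via normal approximation = 2*(1 - Phi(|z|)) = 1.000000.
Step 6: alpha = 0.05. fail to reject H0.

R = 7, z = 0.0000, p = 1.000000, fail to reject H0.


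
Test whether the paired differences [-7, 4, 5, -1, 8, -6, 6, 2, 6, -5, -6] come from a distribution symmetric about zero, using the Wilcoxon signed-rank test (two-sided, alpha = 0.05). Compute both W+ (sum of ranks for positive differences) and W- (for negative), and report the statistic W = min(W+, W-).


Step 1: Drop any zero differences (none here) and take |d_i|.
|d| = [7, 4, 5, 1, 8, 6, 6, 2, 6, 5, 6]
Step 2: Midrank |d_i| (ties get averaged ranks).
ranks: |7|->10, |4|->3, |5|->4.5, |1|->1, |8|->11, |6|->7.5, |6|->7.5, |2|->2, |6|->7.5, |5|->4.5, |6|->7.5
Step 3: Attach original signs; sum ranks with positive sign and with negative sign.
W+ = 3 + 4.5 + 11 + 7.5 + 2 + 7.5 = 35.5
W- = 10 + 1 + 7.5 + 4.5 + 7.5 = 30.5
(Check: W+ + W- = 66 should equal n(n+1)/2 = 66.)
Step 4: Test statistic W = min(W+, W-) = 30.5.
Step 5: Ties in |d|, so use the tie-corrected normal approximation.
        E[W] = n(n+1)/4 = 11*12/4 = 33.
        Tie groups: |d|=5 (t=2), |d|=6 (t=4); sum(t^3 - t) = 66.
        Var[W] = n(n+1)(2n+1)/24 - sum(t^3-t)/48 = 3036/24 - 66/48 = 125.125.
        z = (W - E[W]) / sqrt(Var[W]) = (30.5 - 33) / 11.1859 = -0.2235.
        Two-sided p = 2*Phi(z) = 0.823150.
Step 6: alpha = 0.05. fail to reject H0.

W+ = 35.5, W- = 30.5, W = min = 30.5, p = 0.823150, fail to reject H0.


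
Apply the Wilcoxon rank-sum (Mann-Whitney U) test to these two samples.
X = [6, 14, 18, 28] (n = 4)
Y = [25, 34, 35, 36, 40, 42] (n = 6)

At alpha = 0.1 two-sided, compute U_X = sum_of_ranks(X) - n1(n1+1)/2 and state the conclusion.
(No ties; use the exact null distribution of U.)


Step 1: Combine and sort all 10 observations; assign midranks.
sorted (value, group): (6,X), (14,X), (18,X), (25,Y), (28,X), (34,Y), (35,Y), (36,Y), (40,Y), (42,Y)
ranks: 6->1, 14->2, 18->3, 25->4, 28->5, 34->6, 35->7, 36->8, 40->9, 42->10
Step 2: Rank sum for X: R1 = 1 + 2 + 3 + 5 = 11.
Step 3: U_X = R1 - n1(n1+1)/2 = 11 - 4*5/2 = 11 - 10 = 1.
       U_Y = n1*n2 - U_X = 24 - 1 = 23.
Step 4: No ties, so the exact null distribution of U (based on enumerating the C(10,4) = 210 equally likely rank assignments) gives the two-sided p-value.
Step 5: p-value = 0.019048; compare to alpha = 0.1. reject H0.

U_X = 1, p = 0.019048, reject H0 at alpha = 0.1.


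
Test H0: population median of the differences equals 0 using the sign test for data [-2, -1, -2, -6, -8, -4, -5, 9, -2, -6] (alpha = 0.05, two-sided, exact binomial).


Step 1: Discard zero differences. Original n = 10; n_eff = number of nonzero differences = 10.
Nonzero differences (with sign): -2, -1, -2, -6, -8, -4, -5, +9, -2, -6
Step 2: Count signs: positive = 1, negative = 9.
Step 3: Under H0: P(positive) = 0.5, so the number of positives S ~ Bin(10, 0.5).
Step 4: Two-sided exact p-value = sum of Bin(10,0.5) probabilities at or below the observed probability = 0.021484.
Step 5: alpha = 0.05. reject H0.

n_eff = 10, pos = 1, neg = 9, p = 0.021484, reject H0.


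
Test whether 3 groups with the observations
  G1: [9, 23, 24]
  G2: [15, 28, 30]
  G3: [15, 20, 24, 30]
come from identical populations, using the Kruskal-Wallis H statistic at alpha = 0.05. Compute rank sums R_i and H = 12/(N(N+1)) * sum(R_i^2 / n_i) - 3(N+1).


Step 1: Combine all N = 10 observations and assign midranks.
sorted (value, group, rank): (9,G1,1), (15,G2,2.5), (15,G3,2.5), (20,G3,4), (23,G1,5), (24,G1,6.5), (24,G3,6.5), (28,G2,8), (30,G2,9.5), (30,G3,9.5)
Step 2: Sum ranks within each group.
R_1 = 12.5 (n_1 = 3)
R_2 = 20 (n_2 = 3)
R_3 = 22.5 (n_3 = 4)
Step 3: H = 12/(N(N+1)) * sum(R_i^2/n_i) - 3(N+1)
     = 12/(10*11) * (12.5^2/3 + 20^2/3 + 22.5^2/4) - 3*11
     = 0.109091 * 311.979 - 33
     = 1.034091.
Step 4: Ties present; correction factor C = 1 - 18/(10^3 - 10) = 0.981818. Corrected H = 1.034091 / 0.981818 = 1.053241.
Step 5: Under H0, H ~ chi^2(2); p-value = 0.590598.
Step 6: alpha = 0.05. fail to reject H0.

H = 1.0532, df = 2, p = 0.590598, fail to reject H0.


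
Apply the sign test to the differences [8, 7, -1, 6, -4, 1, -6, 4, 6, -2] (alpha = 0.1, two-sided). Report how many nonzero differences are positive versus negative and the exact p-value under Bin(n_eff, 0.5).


Step 1: Discard zero differences. Original n = 10; n_eff = number of nonzero differences = 10.
Nonzero differences (with sign): +8, +7, -1, +6, -4, +1, -6, +4, +6, -2
Step 2: Count signs: positive = 6, negative = 4.
Step 3: Under H0: P(positive) = 0.5, so the number of positives S ~ Bin(10, 0.5).
Step 4: Two-sided exact p-value = sum of Bin(10,0.5) probabilities at or below the observed probability = 0.753906.
Step 5: alpha = 0.1. fail to reject H0.

n_eff = 10, pos = 6, neg = 4, p = 0.753906, fail to reject H0.


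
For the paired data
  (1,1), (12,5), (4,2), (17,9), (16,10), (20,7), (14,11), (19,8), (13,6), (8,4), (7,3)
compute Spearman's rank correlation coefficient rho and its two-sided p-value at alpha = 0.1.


Step 1: Rank x and y separately (midranks; no ties here).
rank(x): 1->1, 12->5, 4->2, 17->9, 16->8, 20->11, 14->7, 19->10, 13->6, 8->4, 7->3
rank(y): 1->1, 5->5, 2->2, 9->9, 10->10, 7->7, 11->11, 8->8, 6->6, 4->4, 3->3
Step 2: d_i = R_x(i) - R_y(i); compute d_i^2.
  (1-1)^2=0, (5-5)^2=0, (2-2)^2=0, (9-9)^2=0, (8-10)^2=4, (11-7)^2=16, (7-11)^2=16, (10-8)^2=4, (6-6)^2=0, (4-4)^2=0, (3-3)^2=0
sum(d^2) = 40.
Step 3: rho = 1 - 6*40 / (11*(11^2 - 1)) = 1 - 240/1320 = 0.818182.
Step 4: Under H0, t = rho * sqrt((n-2)/(1-rho^2)) = 4.2691 ~ t(9).
Step 5: Two-sided p-value from the t-distribution with 9 df = 0.002083.
Step 6: alpha = 0.1. reject H0.

rho = 0.8182, p = 0.002083, reject H0 at alpha = 0.1.


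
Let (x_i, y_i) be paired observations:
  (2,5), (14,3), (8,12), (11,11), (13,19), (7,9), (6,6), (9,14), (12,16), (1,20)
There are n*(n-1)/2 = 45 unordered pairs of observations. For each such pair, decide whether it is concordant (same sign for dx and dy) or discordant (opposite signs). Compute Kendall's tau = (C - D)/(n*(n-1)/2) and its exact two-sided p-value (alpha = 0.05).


Step 1: Enumerate the 45 unordered pairs (i,j) with i<j and classify each by sign(x_j-x_i) * sign(y_j-y_i).
  (1,2):dx=+12,dy=-2->D; (1,3):dx=+6,dy=+7->C; (1,4):dx=+9,dy=+6->C; (1,5):dx=+11,dy=+14->C
  (1,6):dx=+5,dy=+4->C; (1,7):dx=+4,dy=+1->C; (1,8):dx=+7,dy=+9->C; (1,9):dx=+10,dy=+11->C
  (1,10):dx=-1,dy=+15->D; (2,3):dx=-6,dy=+9->D; (2,4):dx=-3,dy=+8->D; (2,5):dx=-1,dy=+16->D
  (2,6):dx=-7,dy=+6->D; (2,7):dx=-8,dy=+3->D; (2,8):dx=-5,dy=+11->D; (2,9):dx=-2,dy=+13->D
  (2,10):dx=-13,dy=+17->D; (3,4):dx=+3,dy=-1->D; (3,5):dx=+5,dy=+7->C; (3,6):dx=-1,dy=-3->C
  (3,7):dx=-2,dy=-6->C; (3,8):dx=+1,dy=+2->C; (3,9):dx=+4,dy=+4->C; (3,10):dx=-7,dy=+8->D
  (4,5):dx=+2,dy=+8->C; (4,6):dx=-4,dy=-2->C; (4,7):dx=-5,dy=-5->C; (4,8):dx=-2,dy=+3->D
  (4,9):dx=+1,dy=+5->C; (4,10):dx=-10,dy=+9->D; (5,6):dx=-6,dy=-10->C; (5,7):dx=-7,dy=-13->C
  (5,8):dx=-4,dy=-5->C; (5,9):dx=-1,dy=-3->C; (5,10):dx=-12,dy=+1->D; (6,7):dx=-1,dy=-3->C
  (6,8):dx=+2,dy=+5->C; (6,9):dx=+5,dy=+7->C; (6,10):dx=-6,dy=+11->D; (7,8):dx=+3,dy=+8->C
  (7,9):dx=+6,dy=+10->C; (7,10):dx=-5,dy=+14->D; (8,9):dx=+3,dy=+2->C; (8,10):dx=-8,dy=+6->D
  (9,10):dx=-11,dy=+4->D
Step 2: C = 26, D = 19, total pairs = 45.
Step 3: tau = (C - D)/(n(n-1)/2) = (26 - 19)/45 = 0.155556.
Step 4: Exact two-sided p-value (enumerate n! = 3628800 permutations of y under H0): p = 0.600654.
Step 5: alpha = 0.05. fail to reject H0.

tau_b = 0.1556 (C=26, D=19), p = 0.600654, fail to reject H0.


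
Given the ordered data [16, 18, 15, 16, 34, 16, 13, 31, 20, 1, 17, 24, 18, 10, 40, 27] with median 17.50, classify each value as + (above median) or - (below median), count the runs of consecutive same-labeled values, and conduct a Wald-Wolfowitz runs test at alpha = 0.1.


Step 1: Compute median = 17.50; label A = above, B = below.
Labels in order: BABBABBAABBAABAA  (n_A = 8, n_B = 8)
Step 2: Count runs R = 10.
Step 3: Under H0 (random ordering), E[R] = 2*n_A*n_B/(n_A+n_B) + 1 = 2*8*8/16 + 1 = 9.0000.
        Var[R] = 2*n_A*n_B*(2*n_A*n_B - n_A - n_B) / ((n_A+n_B)^2 * (n_A+n_B-1)) = 14336/3840 = 3.7333.
        SD[R] = 1.9322.
Step 4: Continuity-corrected z = (R - 0.5 - E[R]) / SD[R] = (10 - 0.5 - 9.0000) / 1.9322 = 0.2588.
Step 5: Two-sided p-value via normal approximation = 2*(1 - Phi(|z|)) = 0.795809.
Step 6: alpha = 0.1. fail to reject H0.

R = 10, z = 0.2588, p = 0.795809, fail to reject H0.


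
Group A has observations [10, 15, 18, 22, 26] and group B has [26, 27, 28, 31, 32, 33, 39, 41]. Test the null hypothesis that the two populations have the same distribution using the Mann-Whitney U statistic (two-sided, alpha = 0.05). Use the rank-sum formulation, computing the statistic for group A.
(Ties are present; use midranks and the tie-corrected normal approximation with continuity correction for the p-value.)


Step 1: Combine and sort all 13 observations; assign midranks.
sorted (value, group): (10,X), (15,X), (18,X), (22,X), (26,X), (26,Y), (27,Y), (28,Y), (31,Y), (32,Y), (33,Y), (39,Y), (41,Y)
ranks: 10->1, 15->2, 18->3, 22->4, 26->5.5, 26->5.5, 27->7, 28->8, 31->9, 32->10, 33->11, 39->12, 41->13
Step 2: Rank sum for X: R1 = 1 + 2 + 3 + 4 + 5.5 = 15.5.
Step 3: U_X = R1 - n1(n1+1)/2 = 15.5 - 5*6/2 = 15.5 - 15 = 0.5.
       U_Y = n1*n2 - U_X = 40 - 0.5 = 39.5.
Step 4: Ties are present, so use the tie-corrected normal approximation (with continuity correction) for the p-value.
Step 5: p-value = 0.005350; compare to alpha = 0.05. reject H0.

U_X = 0.5, p = 0.005350, reject H0 at alpha = 0.05.


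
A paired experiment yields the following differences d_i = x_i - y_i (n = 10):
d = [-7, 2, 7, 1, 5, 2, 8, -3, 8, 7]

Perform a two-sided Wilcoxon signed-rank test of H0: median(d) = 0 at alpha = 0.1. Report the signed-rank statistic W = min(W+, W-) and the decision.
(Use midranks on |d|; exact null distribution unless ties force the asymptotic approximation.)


Step 1: Drop any zero differences (none here) and take |d_i|.
|d| = [7, 2, 7, 1, 5, 2, 8, 3, 8, 7]
Step 2: Midrank |d_i| (ties get averaged ranks).
ranks: |7|->7, |2|->2.5, |7|->7, |1|->1, |5|->5, |2|->2.5, |8|->9.5, |3|->4, |8|->9.5, |7|->7
Step 3: Attach original signs; sum ranks with positive sign and with negative sign.
W+ = 2.5 + 7 + 1 + 5 + 2.5 + 9.5 + 9.5 + 7 = 44
W- = 7 + 4 = 11
(Check: W+ + W- = 55 should equal n(n+1)/2 = 55.)
Step 4: Test statistic W = min(W+, W-) = 11.
Step 5: Ties in |d|, so use the tie-corrected normal approximation.
        E[W] = n(n+1)/4 = 10*11/4 = 27.5.
        Tie groups: |d|=2 (t=2), |d|=7 (t=3), |d|=8 (t=2); sum(t^3 - t) = 36.
        Var[W] = n(n+1)(2n+1)/24 - sum(t^3-t)/48 = 2310/24 - 36/48 = 95.5.
        z = (W - E[W]) / sqrt(Var[W]) = (11 - 27.5) / 9.7724 = -1.6884.
        Two-sided p = 2*Phi(z) = 0.091329.
Step 6: alpha = 0.1. reject H0.

W+ = 44, W- = 11, W = min = 11, p = 0.091329, reject H0.


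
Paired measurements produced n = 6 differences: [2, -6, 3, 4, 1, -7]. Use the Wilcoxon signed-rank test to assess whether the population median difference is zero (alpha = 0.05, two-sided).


Step 1: Drop any zero differences (none here) and take |d_i|.
|d| = [2, 6, 3, 4, 1, 7]
Step 2: Midrank |d_i| (ties get averaged ranks).
ranks: |2|->2, |6|->5, |3|->3, |4|->4, |1|->1, |7|->6
Step 3: Attach original signs; sum ranks with positive sign and with negative sign.
W+ = 2 + 3 + 4 + 1 = 10
W- = 5 + 6 = 11
(Check: W+ + W- = 21 should equal n(n+1)/2 = 21.)
Step 4: Test statistic W = min(W+, W-) = 10.
Step 5: No ties, so the exact null distribution over the 2^6 = 64 sign assignments gives the two-sided p-value = 1.000000.
Step 6: alpha = 0.05. fail to reject H0.

W+ = 10, W- = 11, W = min = 10, p = 1.000000, fail to reject H0.


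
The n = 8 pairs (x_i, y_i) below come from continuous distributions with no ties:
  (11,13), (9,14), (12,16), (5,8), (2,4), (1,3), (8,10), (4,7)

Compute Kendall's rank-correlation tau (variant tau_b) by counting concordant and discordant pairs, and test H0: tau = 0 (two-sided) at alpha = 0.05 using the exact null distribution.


Step 1: Enumerate the 28 unordered pairs (i,j) with i<j and classify each by sign(x_j-x_i) * sign(y_j-y_i).
  (1,2):dx=-2,dy=+1->D; (1,3):dx=+1,dy=+3->C; (1,4):dx=-6,dy=-5->C; (1,5):dx=-9,dy=-9->C
  (1,6):dx=-10,dy=-10->C; (1,7):dx=-3,dy=-3->C; (1,8):dx=-7,dy=-6->C; (2,3):dx=+3,dy=+2->C
  (2,4):dx=-4,dy=-6->C; (2,5):dx=-7,dy=-10->C; (2,6):dx=-8,dy=-11->C; (2,7):dx=-1,dy=-4->C
  (2,8):dx=-5,dy=-7->C; (3,4):dx=-7,dy=-8->C; (3,5):dx=-10,dy=-12->C; (3,6):dx=-11,dy=-13->C
  (3,7):dx=-4,dy=-6->C; (3,8):dx=-8,dy=-9->C; (4,5):dx=-3,dy=-4->C; (4,6):dx=-4,dy=-5->C
  (4,7):dx=+3,dy=+2->C; (4,8):dx=-1,dy=-1->C; (5,6):dx=-1,dy=-1->C; (5,7):dx=+6,dy=+6->C
  (5,8):dx=+2,dy=+3->C; (6,7):dx=+7,dy=+7->C; (6,8):dx=+3,dy=+4->C; (7,8):dx=-4,dy=-3->C
Step 2: C = 27, D = 1, total pairs = 28.
Step 3: tau = (C - D)/(n(n-1)/2) = (27 - 1)/28 = 0.928571.
Step 4: Exact two-sided p-value (enumerate n! = 40320 permutations of y under H0): p = 0.000397.
Step 5: alpha = 0.05. reject H0.

tau_b = 0.9286 (C=27, D=1), p = 0.000397, reject H0.


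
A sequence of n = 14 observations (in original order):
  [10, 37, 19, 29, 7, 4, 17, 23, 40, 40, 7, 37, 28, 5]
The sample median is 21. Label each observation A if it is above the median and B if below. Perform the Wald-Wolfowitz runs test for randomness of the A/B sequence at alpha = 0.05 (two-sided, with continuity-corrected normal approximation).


Step 1: Compute median = 21; label A = above, B = below.
Labels in order: BABABBBAAABAAB  (n_A = 7, n_B = 7)
Step 2: Count runs R = 9.
Step 3: Under H0 (random ordering), E[R] = 2*n_A*n_B/(n_A+n_B) + 1 = 2*7*7/14 + 1 = 8.0000.
        Var[R] = 2*n_A*n_B*(2*n_A*n_B - n_A - n_B) / ((n_A+n_B)^2 * (n_A+n_B-1)) = 8232/2548 = 3.2308.
        SD[R] = 1.7974.
Step 4: Continuity-corrected z = (R - 0.5 - E[R]) / SD[R] = (9 - 0.5 - 8.0000) / 1.7974 = 0.2782.
Step 5: Two-sided p-value via normal approximation = 2*(1 - Phi(|z|)) = 0.780879.
Step 6: alpha = 0.05. fail to reject H0.

R = 9, z = 0.2782, p = 0.780879, fail to reject H0.


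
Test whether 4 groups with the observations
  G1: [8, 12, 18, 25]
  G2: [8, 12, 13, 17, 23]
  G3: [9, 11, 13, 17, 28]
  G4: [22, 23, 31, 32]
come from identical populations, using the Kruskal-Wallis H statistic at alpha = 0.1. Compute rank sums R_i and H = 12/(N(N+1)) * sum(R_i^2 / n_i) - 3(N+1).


Step 1: Combine all N = 18 observations and assign midranks.
sorted (value, group, rank): (8,G1,1.5), (8,G2,1.5), (9,G3,3), (11,G3,4), (12,G1,5.5), (12,G2,5.5), (13,G2,7.5), (13,G3,7.5), (17,G2,9.5), (17,G3,9.5), (18,G1,11), (22,G4,12), (23,G2,13.5), (23,G4,13.5), (25,G1,15), (28,G3,16), (31,G4,17), (32,G4,18)
Step 2: Sum ranks within each group.
R_1 = 33 (n_1 = 4)
R_2 = 37.5 (n_2 = 5)
R_3 = 40 (n_3 = 5)
R_4 = 60.5 (n_4 = 4)
Step 3: H = 12/(N(N+1)) * sum(R_i^2/n_i) - 3(N+1)
     = 12/(18*19) * (33^2/4 + 37.5^2/5 + 40^2/5 + 60.5^2/4) - 3*19
     = 0.035088 * 1788.56 - 57
     = 5.756579.
Step 4: Ties present; correction factor C = 1 - 30/(18^3 - 18) = 0.994840. Corrected H = 5.756579 / 0.994840 = 5.786437.
Step 5: Under H0, H ~ chi^2(3); p-value = 0.122476.
Step 6: alpha = 0.1. fail to reject H0.

H = 5.7864, df = 3, p = 0.122476, fail to reject H0.


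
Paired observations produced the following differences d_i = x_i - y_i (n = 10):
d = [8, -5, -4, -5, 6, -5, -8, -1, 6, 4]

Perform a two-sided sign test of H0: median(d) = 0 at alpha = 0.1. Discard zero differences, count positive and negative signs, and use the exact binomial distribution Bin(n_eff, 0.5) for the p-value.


Step 1: Discard zero differences. Original n = 10; n_eff = number of nonzero differences = 10.
Nonzero differences (with sign): +8, -5, -4, -5, +6, -5, -8, -1, +6, +4
Step 2: Count signs: positive = 4, negative = 6.
Step 3: Under H0: P(positive) = 0.5, so the number of positives S ~ Bin(10, 0.5).
Step 4: Two-sided exact p-value = sum of Bin(10,0.5) probabilities at or below the observed probability = 0.753906.
Step 5: alpha = 0.1. fail to reject H0.

n_eff = 10, pos = 4, neg = 6, p = 0.753906, fail to reject H0.


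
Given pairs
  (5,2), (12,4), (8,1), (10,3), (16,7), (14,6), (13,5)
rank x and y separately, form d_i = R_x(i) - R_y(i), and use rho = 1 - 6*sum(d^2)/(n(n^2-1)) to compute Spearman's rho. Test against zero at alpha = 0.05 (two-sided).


Step 1: Rank x and y separately (midranks; no ties here).
rank(x): 5->1, 12->4, 8->2, 10->3, 16->7, 14->6, 13->5
rank(y): 2->2, 4->4, 1->1, 3->3, 7->7, 6->6, 5->5
Step 2: d_i = R_x(i) - R_y(i); compute d_i^2.
  (1-2)^2=1, (4-4)^2=0, (2-1)^2=1, (3-3)^2=0, (7-7)^2=0, (6-6)^2=0, (5-5)^2=0
sum(d^2) = 2.
Step 3: rho = 1 - 6*2 / (7*(7^2 - 1)) = 1 - 12/336 = 0.964286.
Step 4: Under H0, t = rho * sqrt((n-2)/(1-rho^2)) = 8.1408 ~ t(5).
Step 5: Two-sided p-value from the t-distribution with 5 df = 0.000454.
Step 6: alpha = 0.05. reject H0.

rho = 0.9643, p = 0.000454, reject H0 at alpha = 0.05.


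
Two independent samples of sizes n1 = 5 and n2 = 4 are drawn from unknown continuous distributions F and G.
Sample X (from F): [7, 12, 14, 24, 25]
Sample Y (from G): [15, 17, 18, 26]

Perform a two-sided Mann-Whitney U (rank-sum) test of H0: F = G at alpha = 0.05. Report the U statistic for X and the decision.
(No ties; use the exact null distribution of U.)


Step 1: Combine and sort all 9 observations; assign midranks.
sorted (value, group): (7,X), (12,X), (14,X), (15,Y), (17,Y), (18,Y), (24,X), (25,X), (26,Y)
ranks: 7->1, 12->2, 14->3, 15->4, 17->5, 18->6, 24->7, 25->8, 26->9
Step 2: Rank sum for X: R1 = 1 + 2 + 3 + 7 + 8 = 21.
Step 3: U_X = R1 - n1(n1+1)/2 = 21 - 5*6/2 = 21 - 15 = 6.
       U_Y = n1*n2 - U_X = 20 - 6 = 14.
Step 4: No ties, so the exact null distribution of U (based on enumerating the C(9,5) = 126 equally likely rank assignments) gives the two-sided p-value.
Step 5: p-value = 0.412698; compare to alpha = 0.05. fail to reject H0.

U_X = 6, p = 0.412698, fail to reject H0 at alpha = 0.05.


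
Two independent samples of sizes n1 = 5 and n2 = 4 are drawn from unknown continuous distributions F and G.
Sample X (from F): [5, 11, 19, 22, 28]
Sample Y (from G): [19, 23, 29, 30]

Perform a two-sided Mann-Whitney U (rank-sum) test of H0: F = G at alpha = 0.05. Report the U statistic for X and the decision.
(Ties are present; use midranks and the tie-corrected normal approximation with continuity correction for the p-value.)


Step 1: Combine and sort all 9 observations; assign midranks.
sorted (value, group): (5,X), (11,X), (19,X), (19,Y), (22,X), (23,Y), (28,X), (29,Y), (30,Y)
ranks: 5->1, 11->2, 19->3.5, 19->3.5, 22->5, 23->6, 28->7, 29->8, 30->9
Step 2: Rank sum for X: R1 = 1 + 2 + 3.5 + 5 + 7 = 18.5.
Step 3: U_X = R1 - n1(n1+1)/2 = 18.5 - 5*6/2 = 18.5 - 15 = 3.5.
       U_Y = n1*n2 - U_X = 20 - 3.5 = 16.5.
Step 4: Ties are present, so use the tie-corrected normal approximation (with continuity correction) for the p-value.
Step 5: p-value = 0.139983; compare to alpha = 0.05. fail to reject H0.

U_X = 3.5, p = 0.139983, fail to reject H0 at alpha = 0.05.


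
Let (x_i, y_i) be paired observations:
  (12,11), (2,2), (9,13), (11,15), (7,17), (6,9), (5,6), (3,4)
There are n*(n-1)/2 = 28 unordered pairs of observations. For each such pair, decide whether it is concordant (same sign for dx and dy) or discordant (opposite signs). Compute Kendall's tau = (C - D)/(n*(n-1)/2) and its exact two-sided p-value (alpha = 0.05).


Step 1: Enumerate the 28 unordered pairs (i,j) with i<j and classify each by sign(x_j-x_i) * sign(y_j-y_i).
  (1,2):dx=-10,dy=-9->C; (1,3):dx=-3,dy=+2->D; (1,4):dx=-1,dy=+4->D; (1,5):dx=-5,dy=+6->D
  (1,6):dx=-6,dy=-2->C; (1,7):dx=-7,dy=-5->C; (1,8):dx=-9,dy=-7->C; (2,3):dx=+7,dy=+11->C
  (2,4):dx=+9,dy=+13->C; (2,5):dx=+5,dy=+15->C; (2,6):dx=+4,dy=+7->C; (2,7):dx=+3,dy=+4->C
  (2,8):dx=+1,dy=+2->C; (3,4):dx=+2,dy=+2->C; (3,5):dx=-2,dy=+4->D; (3,6):dx=-3,dy=-4->C
  (3,7):dx=-4,dy=-7->C; (3,8):dx=-6,dy=-9->C; (4,5):dx=-4,dy=+2->D; (4,6):dx=-5,dy=-6->C
  (4,7):dx=-6,dy=-9->C; (4,8):dx=-8,dy=-11->C; (5,6):dx=-1,dy=-8->C; (5,7):dx=-2,dy=-11->C
  (5,8):dx=-4,dy=-13->C; (6,7):dx=-1,dy=-3->C; (6,8):dx=-3,dy=-5->C; (7,8):dx=-2,dy=-2->C
Step 2: C = 23, D = 5, total pairs = 28.
Step 3: tau = (C - D)/(n(n-1)/2) = (23 - 5)/28 = 0.642857.
Step 4: Exact two-sided p-value (enumerate n! = 40320 permutations of y under H0): p = 0.031151.
Step 5: alpha = 0.05. reject H0.

tau_b = 0.6429 (C=23, D=5), p = 0.031151, reject H0.


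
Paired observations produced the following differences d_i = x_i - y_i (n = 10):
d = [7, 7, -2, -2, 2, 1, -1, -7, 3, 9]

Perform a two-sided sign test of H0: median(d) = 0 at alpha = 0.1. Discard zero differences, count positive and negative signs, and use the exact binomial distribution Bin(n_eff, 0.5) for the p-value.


Step 1: Discard zero differences. Original n = 10; n_eff = number of nonzero differences = 10.
Nonzero differences (with sign): +7, +7, -2, -2, +2, +1, -1, -7, +3, +9
Step 2: Count signs: positive = 6, negative = 4.
Step 3: Under H0: P(positive) = 0.5, so the number of positives S ~ Bin(10, 0.5).
Step 4: Two-sided exact p-value = sum of Bin(10,0.5) probabilities at or below the observed probability = 0.753906.
Step 5: alpha = 0.1. fail to reject H0.

n_eff = 10, pos = 6, neg = 4, p = 0.753906, fail to reject H0.


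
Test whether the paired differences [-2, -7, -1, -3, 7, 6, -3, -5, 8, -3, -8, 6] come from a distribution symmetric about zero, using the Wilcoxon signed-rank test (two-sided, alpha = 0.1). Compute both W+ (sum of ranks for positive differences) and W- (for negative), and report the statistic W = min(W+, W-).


Step 1: Drop any zero differences (none here) and take |d_i|.
|d| = [2, 7, 1, 3, 7, 6, 3, 5, 8, 3, 8, 6]
Step 2: Midrank |d_i| (ties get averaged ranks).
ranks: |2|->2, |7|->9.5, |1|->1, |3|->4, |7|->9.5, |6|->7.5, |3|->4, |5|->6, |8|->11.5, |3|->4, |8|->11.5, |6|->7.5
Step 3: Attach original signs; sum ranks with positive sign and with negative sign.
W+ = 9.5 + 7.5 + 11.5 + 7.5 = 36
W- = 2 + 9.5 + 1 + 4 + 4 + 6 + 4 + 11.5 = 42
(Check: W+ + W- = 78 should equal n(n+1)/2 = 78.)
Step 4: Test statistic W = min(W+, W-) = 36.
Step 5: Ties in |d|, so use the tie-corrected normal approximation.
        E[W] = n(n+1)/4 = 12*13/4 = 39.
        Tie groups: |d|=3 (t=3), |d|=6 (t=2), |d|=7 (t=2), |d|=8 (t=2); sum(t^3 - t) = 42.
        Var[W] = n(n+1)(2n+1)/24 - sum(t^3-t)/48 = 3900/24 - 42/48 = 161.625.
        z = (W - E[W]) / sqrt(Var[W]) = (36 - 39) / 12.7132 = -0.2360.
        Two-sided p = 2*Phi(z) = 0.813452.
Step 6: alpha = 0.1. fail to reject H0.

W+ = 36, W- = 42, W = min = 36, p = 0.813452, fail to reject H0.


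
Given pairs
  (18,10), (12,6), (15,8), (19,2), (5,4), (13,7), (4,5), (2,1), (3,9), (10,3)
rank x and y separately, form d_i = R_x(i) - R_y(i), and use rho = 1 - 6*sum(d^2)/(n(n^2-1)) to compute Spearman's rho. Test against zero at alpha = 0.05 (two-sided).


Step 1: Rank x and y separately (midranks; no ties here).
rank(x): 18->9, 12->6, 15->8, 19->10, 5->4, 13->7, 4->3, 2->1, 3->2, 10->5
rank(y): 10->10, 6->6, 8->8, 2->2, 4->4, 7->7, 5->5, 1->1, 9->9, 3->3
Step 2: d_i = R_x(i) - R_y(i); compute d_i^2.
  (9-10)^2=1, (6-6)^2=0, (8-8)^2=0, (10-2)^2=64, (4-4)^2=0, (7-7)^2=0, (3-5)^2=4, (1-1)^2=0, (2-9)^2=49, (5-3)^2=4
sum(d^2) = 122.
Step 3: rho = 1 - 6*122 / (10*(10^2 - 1)) = 1 - 732/990 = 0.260606.
Step 4: Under H0, t = rho * sqrt((n-2)/(1-rho^2)) = 0.7635 ~ t(8).
Step 5: Two-sided p-value from the t-distribution with 8 df = 0.467089.
Step 6: alpha = 0.05. fail to reject H0.

rho = 0.2606, p = 0.467089, fail to reject H0 at alpha = 0.05.


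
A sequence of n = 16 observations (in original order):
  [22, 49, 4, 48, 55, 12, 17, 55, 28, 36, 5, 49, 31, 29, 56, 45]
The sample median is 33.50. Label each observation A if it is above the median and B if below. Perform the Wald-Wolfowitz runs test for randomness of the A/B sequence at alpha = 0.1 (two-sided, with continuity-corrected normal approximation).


Step 1: Compute median = 33.50; label A = above, B = below.
Labels in order: BABAABBABABABBAA  (n_A = 8, n_B = 8)
Step 2: Count runs R = 12.
Step 3: Under H0 (random ordering), E[R] = 2*n_A*n_B/(n_A+n_B) + 1 = 2*8*8/16 + 1 = 9.0000.
        Var[R] = 2*n_A*n_B*(2*n_A*n_B - n_A - n_B) / ((n_A+n_B)^2 * (n_A+n_B-1)) = 14336/3840 = 3.7333.
        SD[R] = 1.9322.
Step 4: Continuity-corrected z = (R - 0.5 - E[R]) / SD[R] = (12 - 0.5 - 9.0000) / 1.9322 = 1.2939.
Step 5: Two-sided p-value via normal approximation = 2*(1 - Phi(|z|)) = 0.195709.
Step 6: alpha = 0.1. fail to reject H0.

R = 12, z = 1.2939, p = 0.195709, fail to reject H0.


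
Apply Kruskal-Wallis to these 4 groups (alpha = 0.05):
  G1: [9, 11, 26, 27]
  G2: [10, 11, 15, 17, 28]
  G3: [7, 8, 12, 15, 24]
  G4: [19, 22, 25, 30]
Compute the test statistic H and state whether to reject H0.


Step 1: Combine all N = 18 observations and assign midranks.
sorted (value, group, rank): (7,G3,1), (8,G3,2), (9,G1,3), (10,G2,4), (11,G1,5.5), (11,G2,5.5), (12,G3,7), (15,G2,8.5), (15,G3,8.5), (17,G2,10), (19,G4,11), (22,G4,12), (24,G3,13), (25,G4,14), (26,G1,15), (27,G1,16), (28,G2,17), (30,G4,18)
Step 2: Sum ranks within each group.
R_1 = 39.5 (n_1 = 4)
R_2 = 45 (n_2 = 5)
R_3 = 31.5 (n_3 = 5)
R_4 = 55 (n_4 = 4)
Step 3: H = 12/(N(N+1)) * sum(R_i^2/n_i) - 3(N+1)
     = 12/(18*19) * (39.5^2/4 + 45^2/5 + 31.5^2/5 + 55^2/4) - 3*19
     = 0.035088 * 1749.76 - 57
     = 4.395175.
Step 4: Ties present; correction factor C = 1 - 12/(18^3 - 18) = 0.997936. Corrected H = 4.395175 / 0.997936 = 4.404266.
Step 5: Under H0, H ~ chi^2(3); p-value = 0.220990.
Step 6: alpha = 0.05. fail to reject H0.

H = 4.4043, df = 3, p = 0.220990, fail to reject H0.


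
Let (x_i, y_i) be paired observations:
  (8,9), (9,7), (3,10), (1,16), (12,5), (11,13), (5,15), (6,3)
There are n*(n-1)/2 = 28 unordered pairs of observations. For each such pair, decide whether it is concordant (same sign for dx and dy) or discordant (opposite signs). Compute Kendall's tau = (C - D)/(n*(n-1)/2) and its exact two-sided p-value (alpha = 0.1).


Step 1: Enumerate the 28 unordered pairs (i,j) with i<j and classify each by sign(x_j-x_i) * sign(y_j-y_i).
  (1,2):dx=+1,dy=-2->D; (1,3):dx=-5,dy=+1->D; (1,4):dx=-7,dy=+7->D; (1,5):dx=+4,dy=-4->D
  (1,6):dx=+3,dy=+4->C; (1,7):dx=-3,dy=+6->D; (1,8):dx=-2,dy=-6->C; (2,3):dx=-6,dy=+3->D
  (2,4):dx=-8,dy=+9->D; (2,5):dx=+3,dy=-2->D; (2,6):dx=+2,dy=+6->C; (2,7):dx=-4,dy=+8->D
  (2,8):dx=-3,dy=-4->C; (3,4):dx=-2,dy=+6->D; (3,5):dx=+9,dy=-5->D; (3,6):dx=+8,dy=+3->C
  (3,7):dx=+2,dy=+5->C; (3,8):dx=+3,dy=-7->D; (4,5):dx=+11,dy=-11->D; (4,6):dx=+10,dy=-3->D
  (4,7):dx=+4,dy=-1->D; (4,8):dx=+5,dy=-13->D; (5,6):dx=-1,dy=+8->D; (5,7):dx=-7,dy=+10->D
  (5,8):dx=-6,dy=-2->C; (6,7):dx=-6,dy=+2->D; (6,8):dx=-5,dy=-10->C; (7,8):dx=+1,dy=-12->D
Step 2: C = 8, D = 20, total pairs = 28.
Step 3: tau = (C - D)/(n(n-1)/2) = (8 - 20)/28 = -0.428571.
Step 4: Exact two-sided p-value (enumerate n! = 40320 permutations of y under H0): p = 0.178869.
Step 5: alpha = 0.1. fail to reject H0.

tau_b = -0.4286 (C=8, D=20), p = 0.178869, fail to reject H0.


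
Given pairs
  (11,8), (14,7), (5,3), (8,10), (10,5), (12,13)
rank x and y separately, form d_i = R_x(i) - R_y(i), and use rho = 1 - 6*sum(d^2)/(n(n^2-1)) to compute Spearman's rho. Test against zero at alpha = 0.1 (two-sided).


Step 1: Rank x and y separately (midranks; no ties here).
rank(x): 11->4, 14->6, 5->1, 8->2, 10->3, 12->5
rank(y): 8->4, 7->3, 3->1, 10->5, 5->2, 13->6
Step 2: d_i = R_x(i) - R_y(i); compute d_i^2.
  (4-4)^2=0, (6-3)^2=9, (1-1)^2=0, (2-5)^2=9, (3-2)^2=1, (5-6)^2=1
sum(d^2) = 20.
Step 3: rho = 1 - 6*20 / (6*(6^2 - 1)) = 1 - 120/210 = 0.428571.
Step 4: Under H0, t = rho * sqrt((n-2)/(1-rho^2)) = 0.9487 ~ t(4).
Step 5: Two-sided p-value from the t-distribution with 4 df = 0.396501.
Step 6: alpha = 0.1. fail to reject H0.

rho = 0.4286, p = 0.396501, fail to reject H0 at alpha = 0.1.


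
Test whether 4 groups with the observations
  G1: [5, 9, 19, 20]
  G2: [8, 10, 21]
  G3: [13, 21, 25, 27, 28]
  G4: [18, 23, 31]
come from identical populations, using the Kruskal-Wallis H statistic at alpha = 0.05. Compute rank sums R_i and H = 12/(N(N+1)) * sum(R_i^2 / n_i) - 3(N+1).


Step 1: Combine all N = 15 observations and assign midranks.
sorted (value, group, rank): (5,G1,1), (8,G2,2), (9,G1,3), (10,G2,4), (13,G3,5), (18,G4,6), (19,G1,7), (20,G1,8), (21,G2,9.5), (21,G3,9.5), (23,G4,11), (25,G3,12), (27,G3,13), (28,G3,14), (31,G4,15)
Step 2: Sum ranks within each group.
R_1 = 19 (n_1 = 4)
R_2 = 15.5 (n_2 = 3)
R_3 = 53.5 (n_3 = 5)
R_4 = 32 (n_4 = 3)
Step 3: H = 12/(N(N+1)) * sum(R_i^2/n_i) - 3(N+1)
     = 12/(15*16) * (19^2/4 + 15.5^2/3 + 53.5^2/5 + 32^2/3) - 3*16
     = 0.050000 * 1084.12 - 48
     = 6.205833.
Step 4: Ties present; correction factor C = 1 - 6/(15^3 - 15) = 0.998214. Corrected H = 6.205833 / 0.998214 = 6.216935.
Step 5: Under H0, H ~ chi^2(3); p-value = 0.101520.
Step 6: alpha = 0.05. fail to reject H0.

H = 6.2169, df = 3, p = 0.101520, fail to reject H0.


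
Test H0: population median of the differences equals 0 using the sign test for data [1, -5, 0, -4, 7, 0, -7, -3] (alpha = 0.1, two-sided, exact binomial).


Step 1: Discard zero differences. Original n = 8; n_eff = number of nonzero differences = 6.
Nonzero differences (with sign): +1, -5, -4, +7, -7, -3
Step 2: Count signs: positive = 2, negative = 4.
Step 3: Under H0: P(positive) = 0.5, so the number of positives S ~ Bin(6, 0.5).
Step 4: Two-sided exact p-value = sum of Bin(6,0.5) probabilities at or below the observed probability = 0.687500.
Step 5: alpha = 0.1. fail to reject H0.

n_eff = 6, pos = 2, neg = 4, p = 0.687500, fail to reject H0.


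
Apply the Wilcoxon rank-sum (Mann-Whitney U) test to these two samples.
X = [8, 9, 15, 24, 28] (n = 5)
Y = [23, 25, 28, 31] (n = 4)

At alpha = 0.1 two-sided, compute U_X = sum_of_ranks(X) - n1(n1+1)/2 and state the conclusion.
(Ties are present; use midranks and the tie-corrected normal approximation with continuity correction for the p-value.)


Step 1: Combine and sort all 9 observations; assign midranks.
sorted (value, group): (8,X), (9,X), (15,X), (23,Y), (24,X), (25,Y), (28,X), (28,Y), (31,Y)
ranks: 8->1, 9->2, 15->3, 23->4, 24->5, 25->6, 28->7.5, 28->7.5, 31->9
Step 2: Rank sum for X: R1 = 1 + 2 + 3 + 5 + 7.5 = 18.5.
Step 3: U_X = R1 - n1(n1+1)/2 = 18.5 - 5*6/2 = 18.5 - 15 = 3.5.
       U_Y = n1*n2 - U_X = 20 - 3.5 = 16.5.
Step 4: Ties are present, so use the tie-corrected normal approximation (with continuity correction) for the p-value.
Step 5: p-value = 0.139983; compare to alpha = 0.1. fail to reject H0.

U_X = 3.5, p = 0.139983, fail to reject H0 at alpha = 0.1.


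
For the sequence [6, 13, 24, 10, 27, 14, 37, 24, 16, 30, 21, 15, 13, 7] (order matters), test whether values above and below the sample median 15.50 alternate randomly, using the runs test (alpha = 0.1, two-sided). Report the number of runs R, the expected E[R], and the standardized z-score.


Step 1: Compute median = 15.50; label A = above, B = below.
Labels in order: BBABABAAAAABBB  (n_A = 7, n_B = 7)
Step 2: Count runs R = 7.
Step 3: Under H0 (random ordering), E[R] = 2*n_A*n_B/(n_A+n_B) + 1 = 2*7*7/14 + 1 = 8.0000.
        Var[R] = 2*n_A*n_B*(2*n_A*n_B - n_A - n_B) / ((n_A+n_B)^2 * (n_A+n_B-1)) = 8232/2548 = 3.2308.
        SD[R] = 1.7974.
Step 4: Continuity-corrected z = (R + 0.5 - E[R]) / SD[R] = (7 + 0.5 - 8.0000) / 1.7974 = -0.2782.
Step 5: Two-sided p-value via normal approximation = 2*(1 - Phi(|z|)) = 0.780879.
Step 6: alpha = 0.1. fail to reject H0.

R = 7, z = -0.2782, p = 0.780879, fail to reject H0.


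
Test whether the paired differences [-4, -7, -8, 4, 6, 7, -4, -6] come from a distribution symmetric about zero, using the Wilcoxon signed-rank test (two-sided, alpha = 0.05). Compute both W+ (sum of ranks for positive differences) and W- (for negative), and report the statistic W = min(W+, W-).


Step 1: Drop any zero differences (none here) and take |d_i|.
|d| = [4, 7, 8, 4, 6, 7, 4, 6]
Step 2: Midrank |d_i| (ties get averaged ranks).
ranks: |4|->2, |7|->6.5, |8|->8, |4|->2, |6|->4.5, |7|->6.5, |4|->2, |6|->4.5
Step 3: Attach original signs; sum ranks with positive sign and with negative sign.
W+ = 2 + 4.5 + 6.5 = 13
W- = 2 + 6.5 + 8 + 2 + 4.5 = 23
(Check: W+ + W- = 36 should equal n(n+1)/2 = 36.)
Step 4: Test statistic W = min(W+, W-) = 13.
Step 5: Ties in |d|, so use the tie-corrected normal approximation.
        E[W] = n(n+1)/4 = 8*9/4 = 18.
        Tie groups: |d|=4 (t=3), |d|=6 (t=2), |d|=7 (t=2); sum(t^3 - t) = 36.
        Var[W] = n(n+1)(2n+1)/24 - sum(t^3-t)/48 = 1224/24 - 36/48 = 50.25.
        z = (W - E[W]) / sqrt(Var[W]) = (13 - 18) / 7.0887 = -0.7053.
        Two-sided p = 2*Phi(z) = 0.480595.
Step 6: alpha = 0.05. fail to reject H0.

W+ = 13, W- = 23, W = min = 13, p = 0.480595, fail to reject H0.


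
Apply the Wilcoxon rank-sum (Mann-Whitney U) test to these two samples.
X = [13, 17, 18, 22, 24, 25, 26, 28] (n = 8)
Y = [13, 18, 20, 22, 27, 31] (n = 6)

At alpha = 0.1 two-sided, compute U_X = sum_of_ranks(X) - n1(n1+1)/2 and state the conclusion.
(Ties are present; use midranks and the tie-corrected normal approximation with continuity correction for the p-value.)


Step 1: Combine and sort all 14 observations; assign midranks.
sorted (value, group): (13,X), (13,Y), (17,X), (18,X), (18,Y), (20,Y), (22,X), (22,Y), (24,X), (25,X), (26,X), (27,Y), (28,X), (31,Y)
ranks: 13->1.5, 13->1.5, 17->3, 18->4.5, 18->4.5, 20->6, 22->7.5, 22->7.5, 24->9, 25->10, 26->11, 27->12, 28->13, 31->14
Step 2: Rank sum for X: R1 = 1.5 + 3 + 4.5 + 7.5 + 9 + 10 + 11 + 13 = 59.5.
Step 3: U_X = R1 - n1(n1+1)/2 = 59.5 - 8*9/2 = 59.5 - 36 = 23.5.
       U_Y = n1*n2 - U_X = 48 - 23.5 = 24.5.
Step 4: Ties are present, so use the tie-corrected normal approximation (with continuity correction) for the p-value.
Step 5: p-value = 1.000000; compare to alpha = 0.1. fail to reject H0.

U_X = 23.5, p = 1.000000, fail to reject H0 at alpha = 0.1.
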